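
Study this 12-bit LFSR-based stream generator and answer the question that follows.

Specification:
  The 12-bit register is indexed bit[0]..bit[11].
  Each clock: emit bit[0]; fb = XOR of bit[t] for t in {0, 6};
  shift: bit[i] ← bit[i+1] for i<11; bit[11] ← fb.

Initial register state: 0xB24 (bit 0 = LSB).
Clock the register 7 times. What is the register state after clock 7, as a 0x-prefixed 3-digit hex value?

reg_0 = 0xB24
clock 1: out=0, reg = 0x592
clock 2: out=0, reg = 0x2C9
clock 3: out=1, reg = 0x164
clock 4: out=0, reg = 0x8B2
clock 5: out=0, reg = 0x459
clock 6: out=1, reg = 0x22C
clock 7: out=0, reg = 0x116

0x116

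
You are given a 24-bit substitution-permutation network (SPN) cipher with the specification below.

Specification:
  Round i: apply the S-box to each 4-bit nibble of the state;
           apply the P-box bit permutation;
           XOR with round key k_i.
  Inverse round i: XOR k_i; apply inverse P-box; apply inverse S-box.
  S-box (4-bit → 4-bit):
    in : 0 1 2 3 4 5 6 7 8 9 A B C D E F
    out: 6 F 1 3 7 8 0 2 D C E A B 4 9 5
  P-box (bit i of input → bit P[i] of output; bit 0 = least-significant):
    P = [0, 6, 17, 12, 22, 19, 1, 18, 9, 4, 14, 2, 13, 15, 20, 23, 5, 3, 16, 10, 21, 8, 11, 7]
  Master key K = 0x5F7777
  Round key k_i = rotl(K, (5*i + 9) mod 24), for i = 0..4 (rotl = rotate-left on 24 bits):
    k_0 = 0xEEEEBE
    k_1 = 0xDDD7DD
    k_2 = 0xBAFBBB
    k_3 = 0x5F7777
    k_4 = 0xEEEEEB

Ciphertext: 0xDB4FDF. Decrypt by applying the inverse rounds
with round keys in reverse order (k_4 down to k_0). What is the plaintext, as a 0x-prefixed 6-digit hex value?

0x13CB67

s_0 = ciphertext = 0xDB4FDF
s_1 = InvRound(s_0, k_4) = 0x3F4B56
s_2 = InvRound(s_1, k_3) = 0xFE262E
s_3 = InvRound(s_2, k_2) = 0xA57AEE
s_4 = InvRound(s_3, k_1) = 0x4E4742
s_5 = InvRound(s_4, k_0) = 0x13CB67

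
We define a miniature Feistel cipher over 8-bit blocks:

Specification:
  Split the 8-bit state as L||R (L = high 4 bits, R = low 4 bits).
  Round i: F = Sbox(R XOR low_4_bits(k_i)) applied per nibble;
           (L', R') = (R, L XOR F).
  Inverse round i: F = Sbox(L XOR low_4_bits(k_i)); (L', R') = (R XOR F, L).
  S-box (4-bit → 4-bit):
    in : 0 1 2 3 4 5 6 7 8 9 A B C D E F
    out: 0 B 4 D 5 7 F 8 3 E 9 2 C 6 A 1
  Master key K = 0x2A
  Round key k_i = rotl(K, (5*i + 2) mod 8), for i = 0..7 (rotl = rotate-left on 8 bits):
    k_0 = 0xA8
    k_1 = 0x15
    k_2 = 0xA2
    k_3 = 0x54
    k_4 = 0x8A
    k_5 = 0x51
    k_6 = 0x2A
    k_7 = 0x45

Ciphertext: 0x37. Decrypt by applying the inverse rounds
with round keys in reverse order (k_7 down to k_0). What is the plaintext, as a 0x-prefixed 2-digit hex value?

s_0 = ciphertext = 0x37
s_1 = InvRound(s_0, k_7) = 0x83
s_2 = InvRound(s_1, k_6) = 0x78
s_3 = InvRound(s_2, k_5) = 0x77
s_4 = InvRound(s_3, k_4) = 0x17
s_5 = InvRound(s_4, k_3) = 0x01
s_6 = InvRound(s_5, k_2) = 0x50
s_7 = InvRound(s_6, k_1) = 0x05
s_8 = InvRound(s_7, k_0) = 0x60

0x60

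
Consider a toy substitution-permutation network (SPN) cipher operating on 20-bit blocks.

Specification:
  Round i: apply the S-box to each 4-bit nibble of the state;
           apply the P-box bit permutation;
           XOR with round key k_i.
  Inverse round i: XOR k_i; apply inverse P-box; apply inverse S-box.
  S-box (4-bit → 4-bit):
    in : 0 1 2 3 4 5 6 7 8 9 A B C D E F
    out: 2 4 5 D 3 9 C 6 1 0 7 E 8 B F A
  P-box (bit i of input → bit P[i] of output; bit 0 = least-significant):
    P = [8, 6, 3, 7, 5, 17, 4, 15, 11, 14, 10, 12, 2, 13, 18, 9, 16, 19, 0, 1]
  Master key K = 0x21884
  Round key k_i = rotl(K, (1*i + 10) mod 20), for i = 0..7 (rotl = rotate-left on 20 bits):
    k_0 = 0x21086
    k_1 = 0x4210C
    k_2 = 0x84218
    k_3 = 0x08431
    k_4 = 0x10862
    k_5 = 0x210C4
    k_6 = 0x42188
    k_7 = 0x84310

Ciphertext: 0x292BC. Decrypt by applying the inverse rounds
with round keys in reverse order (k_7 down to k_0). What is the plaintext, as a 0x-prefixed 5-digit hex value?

s_0 = ciphertext = 0x292BC
s_1 = InvRound(s_0, k_7) = 0x08FD3
s_2 = InvRound(s_1, k_6) = 0x6B267
s_3 = InvRound(s_2, k_5) = 0x6B95C
s_4 = InvRound(s_3, k_4) = 0x5ACE2
s_5 = InvRound(s_4, k_3) = 0x3781F
s_6 = InvRound(s_5, k_2) = 0xED509
s_7 = InvRound(s_6, k_1) = 0x74BF9
s_8 = InvRound(s_7, k_0) = 0x33D2A

0x33D2A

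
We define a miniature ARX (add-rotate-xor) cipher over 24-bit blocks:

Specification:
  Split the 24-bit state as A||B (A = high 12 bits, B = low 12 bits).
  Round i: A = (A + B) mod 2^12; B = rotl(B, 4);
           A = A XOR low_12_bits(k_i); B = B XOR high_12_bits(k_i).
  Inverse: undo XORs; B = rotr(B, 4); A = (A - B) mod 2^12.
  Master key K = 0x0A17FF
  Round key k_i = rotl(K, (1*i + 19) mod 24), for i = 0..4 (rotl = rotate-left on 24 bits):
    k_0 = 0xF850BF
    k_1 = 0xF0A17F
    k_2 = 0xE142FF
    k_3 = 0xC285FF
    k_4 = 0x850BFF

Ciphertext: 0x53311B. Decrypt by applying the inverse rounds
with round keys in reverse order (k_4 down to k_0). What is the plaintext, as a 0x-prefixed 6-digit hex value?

0x517738

s_0 = ciphertext = 0x53311B
s_1 = InvRound(s_0, k_4) = 0x338B94
s_2 = InvRound(s_1, k_3) = 0xA4CC7B
s_3 = InvRound(s_2, k_2) = 0x98DF26
s_4 = InvRound(s_3, k_1) = 0xCF0C02
s_5 = InvRound(s_4, k_0) = 0x517738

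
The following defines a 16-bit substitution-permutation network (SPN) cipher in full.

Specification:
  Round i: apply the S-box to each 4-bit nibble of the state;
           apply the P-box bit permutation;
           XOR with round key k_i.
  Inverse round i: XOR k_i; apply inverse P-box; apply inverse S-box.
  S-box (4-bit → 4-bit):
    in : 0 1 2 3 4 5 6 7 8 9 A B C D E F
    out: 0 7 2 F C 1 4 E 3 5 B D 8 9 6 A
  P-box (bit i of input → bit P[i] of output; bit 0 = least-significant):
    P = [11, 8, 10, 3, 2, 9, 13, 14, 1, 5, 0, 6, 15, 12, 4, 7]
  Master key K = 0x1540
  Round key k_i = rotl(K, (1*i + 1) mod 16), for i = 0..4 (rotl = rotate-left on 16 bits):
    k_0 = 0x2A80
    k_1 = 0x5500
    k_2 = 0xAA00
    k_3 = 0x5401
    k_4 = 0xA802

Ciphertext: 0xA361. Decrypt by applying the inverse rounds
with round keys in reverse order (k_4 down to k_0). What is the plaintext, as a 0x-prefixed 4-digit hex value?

0x381E

s_0 = ciphertext = 0xA361
s_1 = InvRound(s_0, k_4) = 0x0328
s_2 = InvRound(s_1, k_3) = 0x2EF7
s_3 = InvRound(s_2, k_2) = 0xB356
s_4 = InvRound(s_3, k_1) = 0x9D36
s_5 = InvRound(s_4, k_0) = 0x381E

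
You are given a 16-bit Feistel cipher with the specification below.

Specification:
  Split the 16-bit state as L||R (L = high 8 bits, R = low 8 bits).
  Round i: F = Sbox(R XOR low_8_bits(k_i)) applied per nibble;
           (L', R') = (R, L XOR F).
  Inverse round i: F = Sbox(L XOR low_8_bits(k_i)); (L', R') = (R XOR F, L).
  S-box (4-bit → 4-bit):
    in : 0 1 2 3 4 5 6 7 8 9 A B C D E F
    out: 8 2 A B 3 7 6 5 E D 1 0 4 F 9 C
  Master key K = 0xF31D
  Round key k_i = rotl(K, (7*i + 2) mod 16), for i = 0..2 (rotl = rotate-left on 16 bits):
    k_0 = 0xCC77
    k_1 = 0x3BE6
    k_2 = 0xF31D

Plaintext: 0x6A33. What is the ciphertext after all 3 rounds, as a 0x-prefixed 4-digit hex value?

s_0 = plaintext = 0x6A33
s_1 = Round(s_0, k_0) = 0x3359
s_2 = Round(s_1, k_1) = 0x593F
s_3 = Round(s_2, k_2) = 0x3FF3

0x3FF3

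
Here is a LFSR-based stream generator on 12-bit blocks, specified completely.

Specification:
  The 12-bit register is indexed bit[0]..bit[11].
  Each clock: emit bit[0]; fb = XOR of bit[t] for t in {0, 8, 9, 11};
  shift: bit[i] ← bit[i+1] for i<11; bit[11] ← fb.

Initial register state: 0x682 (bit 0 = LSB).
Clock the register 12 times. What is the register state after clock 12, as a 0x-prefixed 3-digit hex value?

reg_0 = 0x682
clock 1: out=0, reg = 0xB41
clock 2: out=1, reg = 0x5A0
clock 3: out=0, reg = 0xAD0
clock 4: out=0, reg = 0x568
clock 5: out=0, reg = 0xAB4
clock 6: out=0, reg = 0x55A
clock 7: out=0, reg = 0xAAD
clock 8: out=1, reg = 0xD56
clock 9: out=0, reg = 0x6AB
clock 10: out=1, reg = 0x355
clock 11: out=1, reg = 0x9AA
clock 12: out=0, reg = 0x4D5

0x4D5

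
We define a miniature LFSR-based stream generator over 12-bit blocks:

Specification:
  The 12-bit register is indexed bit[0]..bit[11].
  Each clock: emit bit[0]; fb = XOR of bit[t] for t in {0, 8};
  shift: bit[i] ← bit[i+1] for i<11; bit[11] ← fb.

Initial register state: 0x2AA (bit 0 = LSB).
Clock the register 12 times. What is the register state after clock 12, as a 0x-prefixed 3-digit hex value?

reg_0 = 0x2AA
clock 1: out=0, reg = 0x155
clock 2: out=1, reg = 0x0AA
clock 3: out=0, reg = 0x055
clock 4: out=1, reg = 0x82A
clock 5: out=0, reg = 0x415
clock 6: out=1, reg = 0xA0A
clock 7: out=0, reg = 0x505
clock 8: out=1, reg = 0x282
clock 9: out=0, reg = 0x141
clock 10: out=1, reg = 0x0A0
clock 11: out=0, reg = 0x050
clock 12: out=0, reg = 0x028

0x028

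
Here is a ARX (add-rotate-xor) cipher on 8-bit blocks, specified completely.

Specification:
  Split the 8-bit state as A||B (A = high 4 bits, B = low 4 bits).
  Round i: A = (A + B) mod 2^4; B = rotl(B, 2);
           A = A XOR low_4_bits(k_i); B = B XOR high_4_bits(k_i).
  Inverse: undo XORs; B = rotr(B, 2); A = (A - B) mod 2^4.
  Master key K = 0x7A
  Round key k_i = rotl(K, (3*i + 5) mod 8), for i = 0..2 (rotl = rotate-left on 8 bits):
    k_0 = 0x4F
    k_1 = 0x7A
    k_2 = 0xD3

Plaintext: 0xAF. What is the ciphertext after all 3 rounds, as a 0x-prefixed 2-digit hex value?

0x7B

s_0 = plaintext = 0xAF
s_1 = Round(s_0, k_0) = 0x6B
s_2 = Round(s_1, k_1) = 0xB9
s_3 = Round(s_2, k_2) = 0x7B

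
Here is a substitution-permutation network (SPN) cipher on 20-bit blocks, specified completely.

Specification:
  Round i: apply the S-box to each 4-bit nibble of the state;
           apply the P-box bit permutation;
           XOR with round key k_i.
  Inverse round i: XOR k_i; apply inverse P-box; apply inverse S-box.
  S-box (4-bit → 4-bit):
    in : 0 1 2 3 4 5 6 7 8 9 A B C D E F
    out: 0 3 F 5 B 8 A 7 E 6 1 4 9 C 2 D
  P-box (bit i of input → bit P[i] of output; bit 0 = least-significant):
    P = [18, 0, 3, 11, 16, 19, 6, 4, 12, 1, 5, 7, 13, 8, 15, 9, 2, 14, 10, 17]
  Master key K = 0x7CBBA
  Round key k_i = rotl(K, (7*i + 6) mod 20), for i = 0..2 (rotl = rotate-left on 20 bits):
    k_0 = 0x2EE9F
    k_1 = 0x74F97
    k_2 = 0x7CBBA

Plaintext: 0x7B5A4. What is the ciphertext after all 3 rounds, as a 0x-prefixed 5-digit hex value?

0x24B5D

s_0 = plaintext = 0x7B5A4
s_1 = Round(s_0, k_0) = 0x7221A
s_2 = Round(s_1, k_1) = 0xAB831
s_3 = Round(s_2, k_2) = 0x24B5D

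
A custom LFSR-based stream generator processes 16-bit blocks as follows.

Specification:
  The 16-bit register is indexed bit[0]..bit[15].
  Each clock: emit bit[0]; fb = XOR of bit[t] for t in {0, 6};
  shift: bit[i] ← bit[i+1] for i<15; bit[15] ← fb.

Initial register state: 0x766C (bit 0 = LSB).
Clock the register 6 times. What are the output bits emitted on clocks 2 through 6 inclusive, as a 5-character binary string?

01101

reg_0 = 0x766C
clock 1: out=0, reg = 0xBB36
clock 2: out=0, reg = 0x5D9B
clock 3: out=1, reg = 0xAECD
clock 4: out=1, reg = 0x5766
clock 5: out=0, reg = 0xABB3
clock 6: out=1, reg = 0xD5D9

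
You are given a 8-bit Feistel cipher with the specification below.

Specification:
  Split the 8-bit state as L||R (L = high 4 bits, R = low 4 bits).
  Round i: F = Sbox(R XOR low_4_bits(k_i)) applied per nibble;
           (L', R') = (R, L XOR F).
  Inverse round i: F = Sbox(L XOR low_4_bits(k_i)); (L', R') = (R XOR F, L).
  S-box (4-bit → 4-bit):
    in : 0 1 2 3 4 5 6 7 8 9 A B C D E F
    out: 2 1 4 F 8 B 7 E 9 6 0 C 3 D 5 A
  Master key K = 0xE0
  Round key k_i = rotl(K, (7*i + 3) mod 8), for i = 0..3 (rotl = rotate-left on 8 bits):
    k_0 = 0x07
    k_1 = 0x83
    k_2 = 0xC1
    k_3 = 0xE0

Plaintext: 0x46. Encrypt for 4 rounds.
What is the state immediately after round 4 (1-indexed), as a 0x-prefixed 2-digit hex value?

0x7F

s_0 = plaintext = 0x46
s_1 = Round(s_0, k_0) = 0x65
s_2 = Round(s_1, k_1) = 0x51
s_3 = Round(s_2, k_2) = 0x17
s_4 = Round(s_3, k_3) = 0x7F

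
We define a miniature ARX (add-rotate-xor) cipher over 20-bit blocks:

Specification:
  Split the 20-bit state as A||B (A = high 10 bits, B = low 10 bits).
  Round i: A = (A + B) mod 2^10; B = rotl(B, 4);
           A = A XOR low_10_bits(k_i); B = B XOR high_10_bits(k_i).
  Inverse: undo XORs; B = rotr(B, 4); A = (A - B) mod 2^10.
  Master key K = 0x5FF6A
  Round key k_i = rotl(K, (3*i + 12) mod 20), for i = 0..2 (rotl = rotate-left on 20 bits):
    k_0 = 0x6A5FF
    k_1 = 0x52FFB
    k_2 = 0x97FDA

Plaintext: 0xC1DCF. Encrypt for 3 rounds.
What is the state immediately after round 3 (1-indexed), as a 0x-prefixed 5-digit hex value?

0x7C0BD

s_0 = plaintext = 0xC1DCF
s_1 = Round(s_0, k_0) = 0x4A55E
s_2 = Round(s_1, k_1) = 0x5F0AE
s_3 = Round(s_2, k_2) = 0x7C0BD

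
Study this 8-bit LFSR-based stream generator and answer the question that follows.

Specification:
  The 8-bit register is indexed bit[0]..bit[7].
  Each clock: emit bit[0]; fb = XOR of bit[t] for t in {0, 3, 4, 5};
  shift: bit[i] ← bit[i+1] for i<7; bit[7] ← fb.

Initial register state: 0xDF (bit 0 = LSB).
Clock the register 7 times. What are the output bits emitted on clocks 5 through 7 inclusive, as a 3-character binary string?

reg_0 = 0xDF
clock 1: out=1, reg = 0xEF
clock 2: out=1, reg = 0xF7
clock 3: out=1, reg = 0xFB
clock 4: out=1, reg = 0x7D
clock 5: out=1, reg = 0x3E
clock 6: out=0, reg = 0x9F
clock 7: out=1, reg = 0xCF

101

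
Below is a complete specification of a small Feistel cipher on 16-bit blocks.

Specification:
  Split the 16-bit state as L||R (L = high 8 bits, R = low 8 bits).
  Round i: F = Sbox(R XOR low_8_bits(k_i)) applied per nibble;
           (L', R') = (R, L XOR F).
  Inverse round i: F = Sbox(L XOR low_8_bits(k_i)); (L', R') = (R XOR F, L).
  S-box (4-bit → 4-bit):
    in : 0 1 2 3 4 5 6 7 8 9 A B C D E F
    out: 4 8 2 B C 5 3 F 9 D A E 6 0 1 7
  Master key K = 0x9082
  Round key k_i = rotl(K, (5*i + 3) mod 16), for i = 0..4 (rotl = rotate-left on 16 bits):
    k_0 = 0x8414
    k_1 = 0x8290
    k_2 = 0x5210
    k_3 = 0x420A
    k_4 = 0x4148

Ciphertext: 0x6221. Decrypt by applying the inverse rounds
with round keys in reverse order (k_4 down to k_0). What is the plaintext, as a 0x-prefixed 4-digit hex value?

s_0 = ciphertext = 0x6221
s_1 = InvRound(s_0, k_4) = 0x0B62
s_2 = InvRound(s_1, k_3) = 0x2A0B
s_3 = InvRound(s_2, k_2) = 0xB12A
s_4 = InvRound(s_3, k_1) = 0x02B1
s_5 = InvRound(s_4, k_0) = 0x3202

0x3202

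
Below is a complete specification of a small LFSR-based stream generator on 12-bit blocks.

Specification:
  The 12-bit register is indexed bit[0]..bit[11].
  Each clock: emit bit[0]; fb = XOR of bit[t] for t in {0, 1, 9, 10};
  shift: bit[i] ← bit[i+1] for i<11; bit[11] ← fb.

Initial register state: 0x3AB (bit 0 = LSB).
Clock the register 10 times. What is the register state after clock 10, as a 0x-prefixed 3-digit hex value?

reg_0 = 0x3AB
clock 1: out=1, reg = 0x9D5
clock 2: out=1, reg = 0xCEA
clock 3: out=0, reg = 0x675
clock 4: out=1, reg = 0xB3A
clock 5: out=0, reg = 0x59D
clock 6: out=1, reg = 0x2CE
clock 7: out=0, reg = 0x167
clock 8: out=1, reg = 0x0B3
clock 9: out=1, reg = 0x059
clock 10: out=1, reg = 0x82C

0x82C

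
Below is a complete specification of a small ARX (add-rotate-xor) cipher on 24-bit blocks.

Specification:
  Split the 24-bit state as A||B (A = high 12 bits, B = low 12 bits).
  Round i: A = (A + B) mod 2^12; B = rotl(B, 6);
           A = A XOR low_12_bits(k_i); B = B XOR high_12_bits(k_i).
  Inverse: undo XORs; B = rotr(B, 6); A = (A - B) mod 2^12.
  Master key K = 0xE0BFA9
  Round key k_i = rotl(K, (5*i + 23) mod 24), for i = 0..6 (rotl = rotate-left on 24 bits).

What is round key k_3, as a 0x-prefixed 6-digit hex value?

0xEA782F

K = 0xE0BFA9
k_0 = rotl(K, (5*0+23) mod 24) = rotl(K, 23) = 0xF05FD4
k_1 = rotl(K, (5*1+23) mod 24) = rotl(K, 4) = 0x0BFA9E
k_2 = rotl(K, (5*2+23) mod 24) = rotl(K, 9) = 0x7F53C1
k_3 = rotl(K, (5*3+23) mod 24) = rotl(K, 14) = 0xEA782F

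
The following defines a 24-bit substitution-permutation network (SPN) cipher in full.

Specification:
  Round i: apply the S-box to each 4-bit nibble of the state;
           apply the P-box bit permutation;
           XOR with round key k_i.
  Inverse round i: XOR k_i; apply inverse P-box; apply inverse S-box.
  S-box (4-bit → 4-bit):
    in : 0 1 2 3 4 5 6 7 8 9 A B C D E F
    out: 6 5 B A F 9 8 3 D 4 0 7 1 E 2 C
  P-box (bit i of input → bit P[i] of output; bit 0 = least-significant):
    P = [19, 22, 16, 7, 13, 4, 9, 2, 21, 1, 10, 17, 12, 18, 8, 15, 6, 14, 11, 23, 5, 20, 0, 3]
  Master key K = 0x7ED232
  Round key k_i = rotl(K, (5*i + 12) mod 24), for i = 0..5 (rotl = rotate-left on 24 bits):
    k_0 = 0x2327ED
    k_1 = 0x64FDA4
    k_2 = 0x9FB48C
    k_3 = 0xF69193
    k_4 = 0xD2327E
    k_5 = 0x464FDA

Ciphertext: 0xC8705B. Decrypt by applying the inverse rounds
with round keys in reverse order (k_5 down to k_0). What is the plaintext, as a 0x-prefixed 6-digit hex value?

0xA8B1C6

s_0 = ciphertext = 0xC8705B
s_1 = InvRound(s_0, k_5) = 0x9FBF15
s_2 = InvRound(s_1, k_4) = 0x81D0AB
s_3 = InvRound(s_2, k_3) = 0x2E05E0
s_4 = InvRound(s_3, k_2) = 0x258C59
s_5 = InvRound(s_4, k_1) = 0x871A2D
s_6 = InvRound(s_5, k_0) = 0xA8B1C6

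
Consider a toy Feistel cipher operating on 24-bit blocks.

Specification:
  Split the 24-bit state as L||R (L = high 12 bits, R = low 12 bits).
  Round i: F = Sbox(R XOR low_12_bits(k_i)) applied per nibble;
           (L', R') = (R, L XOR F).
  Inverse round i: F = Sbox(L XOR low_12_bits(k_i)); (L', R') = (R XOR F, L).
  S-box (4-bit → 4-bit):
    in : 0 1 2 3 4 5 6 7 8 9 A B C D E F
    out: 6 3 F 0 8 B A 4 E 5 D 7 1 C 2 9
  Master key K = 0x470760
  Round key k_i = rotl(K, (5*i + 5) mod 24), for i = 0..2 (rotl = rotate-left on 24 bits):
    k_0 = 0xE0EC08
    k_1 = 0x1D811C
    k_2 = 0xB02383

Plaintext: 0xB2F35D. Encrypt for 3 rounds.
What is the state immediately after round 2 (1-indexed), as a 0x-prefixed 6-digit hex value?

0x2943B3

s_0 = plaintext = 0xB2F35D
s_1 = Round(s_0, k_0) = 0x35D294
s_2 = Round(s_1, k_1) = 0x2943B3
s_3 = Round(s_2, k_2) = 0x3B3492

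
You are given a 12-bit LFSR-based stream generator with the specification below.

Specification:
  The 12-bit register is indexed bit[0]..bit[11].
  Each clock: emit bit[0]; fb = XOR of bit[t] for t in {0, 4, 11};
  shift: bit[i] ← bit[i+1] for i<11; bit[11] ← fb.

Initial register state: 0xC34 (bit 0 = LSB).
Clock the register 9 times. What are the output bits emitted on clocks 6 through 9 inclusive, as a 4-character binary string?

reg_0 = 0xC34
clock 1: out=0, reg = 0x61A
clock 2: out=0, reg = 0xB0D
clock 3: out=1, reg = 0x586
clock 4: out=0, reg = 0x2C3
clock 5: out=1, reg = 0x961
clock 6: out=1, reg = 0x4B0
clock 7: out=0, reg = 0xA58
clock 8: out=0, reg = 0x52C
clock 9: out=0, reg = 0x296

1000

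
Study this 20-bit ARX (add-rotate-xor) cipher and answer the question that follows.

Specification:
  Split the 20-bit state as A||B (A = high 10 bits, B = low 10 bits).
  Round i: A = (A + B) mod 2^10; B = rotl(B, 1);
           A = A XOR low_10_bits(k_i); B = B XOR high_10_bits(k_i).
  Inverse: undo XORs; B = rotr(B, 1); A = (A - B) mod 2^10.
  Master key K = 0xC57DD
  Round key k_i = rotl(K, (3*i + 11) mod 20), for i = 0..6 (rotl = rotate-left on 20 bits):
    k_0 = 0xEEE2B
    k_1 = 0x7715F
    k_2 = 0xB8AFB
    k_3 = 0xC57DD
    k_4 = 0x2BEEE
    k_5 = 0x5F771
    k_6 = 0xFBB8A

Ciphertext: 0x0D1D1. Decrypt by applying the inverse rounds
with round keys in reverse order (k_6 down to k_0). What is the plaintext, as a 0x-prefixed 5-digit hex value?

0xAF84B

s_0 = ciphertext = 0x0D1D1
s_1 = InvRound(s_0, k_6) = 0x27F1F
s_2 = InvRound(s_1, k_5) = 0xAF531
s_3 = InvRound(s_2, k_4) = 0xE10CF
s_4 = InvRound(s_3, k_3) = 0x9B1ED
s_5 = InvRound(s_4, k_2) = 0x44387
s_6 = InvRound(s_5, k_1) = 0x48B2D
s_7 = InvRound(s_6, k_0) = 0xAF84B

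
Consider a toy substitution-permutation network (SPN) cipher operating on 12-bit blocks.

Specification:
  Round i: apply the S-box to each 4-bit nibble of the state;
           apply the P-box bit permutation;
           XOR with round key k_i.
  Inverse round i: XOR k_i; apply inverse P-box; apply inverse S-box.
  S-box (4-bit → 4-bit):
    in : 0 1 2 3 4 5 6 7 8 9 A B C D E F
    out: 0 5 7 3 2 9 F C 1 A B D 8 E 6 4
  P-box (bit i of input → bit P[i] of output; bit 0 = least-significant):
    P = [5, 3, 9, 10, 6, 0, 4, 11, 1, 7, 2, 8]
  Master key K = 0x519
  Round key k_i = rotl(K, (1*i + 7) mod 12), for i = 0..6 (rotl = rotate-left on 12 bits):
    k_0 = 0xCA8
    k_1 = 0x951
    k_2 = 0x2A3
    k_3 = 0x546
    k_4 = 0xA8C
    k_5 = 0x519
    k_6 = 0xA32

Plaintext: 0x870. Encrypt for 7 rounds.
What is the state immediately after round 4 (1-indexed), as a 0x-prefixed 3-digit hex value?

0x573

s_0 = plaintext = 0x870
s_1 = Round(s_0, k_0) = 0x4BA
s_2 = Round(s_1, k_1) = 0x5A9
s_3 = Round(s_2, k_2) = 0xFE8
s_4 = Round(s_3, k_3) = 0x573
s_5 = Round(s_4, k_4) = 0x3B6
s_6 = Round(s_5, k_5) = 0xBE3
s_7 = Round(s_6, k_6) = 0xB0D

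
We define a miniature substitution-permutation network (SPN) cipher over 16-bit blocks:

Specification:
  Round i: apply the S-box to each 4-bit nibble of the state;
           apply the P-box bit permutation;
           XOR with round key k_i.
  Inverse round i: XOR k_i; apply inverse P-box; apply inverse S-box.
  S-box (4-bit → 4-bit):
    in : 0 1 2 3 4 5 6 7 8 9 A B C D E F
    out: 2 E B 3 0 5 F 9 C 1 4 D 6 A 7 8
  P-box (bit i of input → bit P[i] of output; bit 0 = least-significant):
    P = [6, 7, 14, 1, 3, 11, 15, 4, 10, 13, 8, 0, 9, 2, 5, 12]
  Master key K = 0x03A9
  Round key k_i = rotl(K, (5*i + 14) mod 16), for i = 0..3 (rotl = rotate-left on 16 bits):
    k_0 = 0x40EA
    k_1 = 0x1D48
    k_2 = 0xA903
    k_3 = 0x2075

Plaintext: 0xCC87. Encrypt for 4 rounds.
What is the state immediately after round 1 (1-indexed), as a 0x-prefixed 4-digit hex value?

0xE19C

s_0 = plaintext = 0xCC87
s_1 = Round(s_0, k_0) = 0xE19C
s_2 = Round(s_1, k_1) = 0x7EE5
s_3 = Round(s_2, k_2) = 0x564B
s_4 = Round(s_3, k_3) = 0x4716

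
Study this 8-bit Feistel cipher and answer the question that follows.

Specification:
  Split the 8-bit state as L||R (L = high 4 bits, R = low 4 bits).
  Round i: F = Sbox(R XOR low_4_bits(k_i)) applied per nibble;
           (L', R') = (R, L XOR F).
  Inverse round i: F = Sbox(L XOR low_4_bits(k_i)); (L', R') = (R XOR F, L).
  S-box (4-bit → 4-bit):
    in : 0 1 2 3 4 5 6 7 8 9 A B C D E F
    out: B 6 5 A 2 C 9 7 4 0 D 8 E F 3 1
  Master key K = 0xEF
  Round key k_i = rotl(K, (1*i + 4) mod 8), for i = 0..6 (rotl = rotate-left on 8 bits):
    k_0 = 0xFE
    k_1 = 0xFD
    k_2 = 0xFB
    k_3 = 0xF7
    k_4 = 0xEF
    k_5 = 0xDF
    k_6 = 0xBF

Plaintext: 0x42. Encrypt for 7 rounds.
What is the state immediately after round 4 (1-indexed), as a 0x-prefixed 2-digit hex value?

0x96

s_0 = plaintext = 0x42
s_1 = Round(s_0, k_0) = 0x2A
s_2 = Round(s_1, k_1) = 0xA5
s_3 = Round(s_2, k_2) = 0x59
s_4 = Round(s_3, k_3) = 0x96
s_5 = Round(s_4, k_4) = 0x69
s_6 = Round(s_5, k_5) = 0x9F
s_7 = Round(s_6, k_6) = 0xF2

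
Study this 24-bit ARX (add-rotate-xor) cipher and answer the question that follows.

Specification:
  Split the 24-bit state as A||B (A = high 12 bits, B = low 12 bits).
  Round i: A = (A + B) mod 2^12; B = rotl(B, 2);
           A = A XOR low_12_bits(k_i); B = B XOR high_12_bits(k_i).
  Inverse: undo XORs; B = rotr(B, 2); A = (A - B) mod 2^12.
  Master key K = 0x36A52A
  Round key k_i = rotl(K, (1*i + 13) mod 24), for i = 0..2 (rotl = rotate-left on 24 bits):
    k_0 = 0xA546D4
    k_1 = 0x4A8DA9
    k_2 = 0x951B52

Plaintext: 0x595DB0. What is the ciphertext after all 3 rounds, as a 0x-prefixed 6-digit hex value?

s_0 = plaintext = 0x595DB0
s_1 = Round(s_0, k_0) = 0x591C97
s_2 = Round(s_1, k_1) = 0xF816F7
s_3 = Round(s_2, k_2) = 0xD2A28C

0xD2A28C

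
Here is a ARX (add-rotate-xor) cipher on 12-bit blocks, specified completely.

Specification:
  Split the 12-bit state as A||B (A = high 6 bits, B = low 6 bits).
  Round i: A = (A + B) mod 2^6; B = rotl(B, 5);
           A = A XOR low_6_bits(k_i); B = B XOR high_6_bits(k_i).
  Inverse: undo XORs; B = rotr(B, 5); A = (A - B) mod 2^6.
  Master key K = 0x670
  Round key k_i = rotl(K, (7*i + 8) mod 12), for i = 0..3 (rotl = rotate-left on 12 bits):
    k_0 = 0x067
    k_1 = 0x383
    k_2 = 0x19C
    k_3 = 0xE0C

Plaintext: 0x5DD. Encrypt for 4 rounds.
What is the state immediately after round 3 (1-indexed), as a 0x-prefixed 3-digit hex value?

0x9BA

s_0 = plaintext = 0x5DD
s_1 = Round(s_0, k_0) = 0x4EF
s_2 = Round(s_1, k_1) = 0x079
s_3 = Round(s_2, k_2) = 0x9BA
s_4 = Round(s_3, k_3) = 0xB25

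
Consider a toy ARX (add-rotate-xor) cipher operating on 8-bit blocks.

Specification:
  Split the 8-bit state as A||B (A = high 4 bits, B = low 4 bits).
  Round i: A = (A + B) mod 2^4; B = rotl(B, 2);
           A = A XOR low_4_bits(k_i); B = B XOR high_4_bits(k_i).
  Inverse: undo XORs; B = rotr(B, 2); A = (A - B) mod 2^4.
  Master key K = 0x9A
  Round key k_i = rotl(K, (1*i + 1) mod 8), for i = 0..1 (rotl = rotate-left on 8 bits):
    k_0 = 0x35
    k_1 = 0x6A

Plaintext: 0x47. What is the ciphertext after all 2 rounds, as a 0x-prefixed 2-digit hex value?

0x6D

s_0 = plaintext = 0x47
s_1 = Round(s_0, k_0) = 0xEE
s_2 = Round(s_1, k_1) = 0x6D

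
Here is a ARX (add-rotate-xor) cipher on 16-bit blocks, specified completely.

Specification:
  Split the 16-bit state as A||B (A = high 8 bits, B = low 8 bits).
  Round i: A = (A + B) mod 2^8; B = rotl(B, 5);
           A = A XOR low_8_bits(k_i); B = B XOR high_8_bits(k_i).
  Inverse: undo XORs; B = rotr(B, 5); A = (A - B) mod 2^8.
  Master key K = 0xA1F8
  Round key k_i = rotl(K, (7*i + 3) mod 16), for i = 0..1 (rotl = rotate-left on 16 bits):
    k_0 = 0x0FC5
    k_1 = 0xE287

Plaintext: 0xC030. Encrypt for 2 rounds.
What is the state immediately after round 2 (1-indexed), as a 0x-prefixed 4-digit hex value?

0xB9C3

s_0 = plaintext = 0xC030
s_1 = Round(s_0, k_0) = 0x3509
s_2 = Round(s_1, k_1) = 0xB9C3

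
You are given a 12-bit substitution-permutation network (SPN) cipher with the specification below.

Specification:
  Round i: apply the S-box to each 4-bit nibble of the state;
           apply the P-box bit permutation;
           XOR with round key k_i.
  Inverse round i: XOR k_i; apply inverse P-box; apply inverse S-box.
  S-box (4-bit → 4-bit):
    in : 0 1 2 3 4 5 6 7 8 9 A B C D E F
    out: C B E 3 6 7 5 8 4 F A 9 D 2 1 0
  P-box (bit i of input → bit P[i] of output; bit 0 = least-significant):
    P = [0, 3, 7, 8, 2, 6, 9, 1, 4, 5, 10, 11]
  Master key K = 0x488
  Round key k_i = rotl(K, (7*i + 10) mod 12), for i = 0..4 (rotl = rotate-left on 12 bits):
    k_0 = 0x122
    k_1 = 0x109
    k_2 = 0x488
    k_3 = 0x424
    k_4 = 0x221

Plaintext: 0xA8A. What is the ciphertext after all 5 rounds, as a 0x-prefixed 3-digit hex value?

s_0 = plaintext = 0xA8A
s_1 = Round(s_0, k_0) = 0xA0A
s_2 = Round(s_1, k_1) = 0xA23
s_3 = Round(s_2, k_2) = 0xEE3
s_4 = Round(s_3, k_3) = 0x439
s_5 = Round(s_4, k_4) = 0x7CC

0x7CC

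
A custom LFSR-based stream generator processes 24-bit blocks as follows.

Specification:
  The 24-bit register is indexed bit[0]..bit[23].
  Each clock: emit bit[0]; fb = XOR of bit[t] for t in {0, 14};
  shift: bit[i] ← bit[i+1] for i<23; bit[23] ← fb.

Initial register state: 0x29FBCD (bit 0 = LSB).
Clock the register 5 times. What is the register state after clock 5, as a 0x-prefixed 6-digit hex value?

reg_0 = 0x29FBCD
clock 1: out=1, reg = 0x14FDE6
clock 2: out=0, reg = 0x8A7EF3
clock 3: out=1, reg = 0x453F79
clock 4: out=1, reg = 0xA29FBC
clock 5: out=0, reg = 0x514FDE

0x514FDE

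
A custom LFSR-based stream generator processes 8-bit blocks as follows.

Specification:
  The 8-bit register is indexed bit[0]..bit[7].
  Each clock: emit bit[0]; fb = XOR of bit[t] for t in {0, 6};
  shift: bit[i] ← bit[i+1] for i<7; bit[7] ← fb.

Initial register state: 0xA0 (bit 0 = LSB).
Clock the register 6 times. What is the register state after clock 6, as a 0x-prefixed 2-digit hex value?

reg_0 = 0xA0
clock 1: out=0, reg = 0x50
clock 2: out=0, reg = 0xA8
clock 3: out=0, reg = 0x54
clock 4: out=0, reg = 0xAA
clock 5: out=0, reg = 0x55
clock 6: out=1, reg = 0x2A

0x2A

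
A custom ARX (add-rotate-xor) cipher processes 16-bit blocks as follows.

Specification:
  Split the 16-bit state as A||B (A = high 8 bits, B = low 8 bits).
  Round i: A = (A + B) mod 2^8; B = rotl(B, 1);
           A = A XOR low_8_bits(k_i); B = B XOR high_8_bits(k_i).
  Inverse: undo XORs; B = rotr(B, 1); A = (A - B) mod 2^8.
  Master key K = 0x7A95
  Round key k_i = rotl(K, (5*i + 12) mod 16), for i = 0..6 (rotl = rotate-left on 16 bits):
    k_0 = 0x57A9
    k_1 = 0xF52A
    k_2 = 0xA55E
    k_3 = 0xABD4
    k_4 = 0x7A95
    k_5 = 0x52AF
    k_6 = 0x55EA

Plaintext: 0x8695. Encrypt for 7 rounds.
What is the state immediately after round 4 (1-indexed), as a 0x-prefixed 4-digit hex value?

s_0 = plaintext = 0x8695
s_1 = Round(s_0, k_0) = 0xB27C
s_2 = Round(s_1, k_1) = 0x040D
s_3 = Round(s_2, k_2) = 0x4FBF
s_4 = Round(s_3, k_3) = 0xDAD4
s_5 = Round(s_4, k_4) = 0x3BD3
s_6 = Round(s_5, k_5) = 0xA1F5
s_7 = Round(s_6, k_6) = 0x7CBE

0xDAD4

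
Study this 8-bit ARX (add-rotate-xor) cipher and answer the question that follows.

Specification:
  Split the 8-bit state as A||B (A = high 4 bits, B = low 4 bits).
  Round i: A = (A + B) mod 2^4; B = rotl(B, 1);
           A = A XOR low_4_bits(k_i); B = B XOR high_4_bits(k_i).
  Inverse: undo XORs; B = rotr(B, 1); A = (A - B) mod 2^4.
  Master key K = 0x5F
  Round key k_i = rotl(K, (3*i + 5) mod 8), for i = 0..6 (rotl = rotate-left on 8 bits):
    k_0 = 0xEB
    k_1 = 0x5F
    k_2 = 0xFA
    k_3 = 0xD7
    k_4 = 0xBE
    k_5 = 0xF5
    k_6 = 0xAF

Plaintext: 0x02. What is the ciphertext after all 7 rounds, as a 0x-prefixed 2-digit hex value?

0x3A

s_0 = plaintext = 0x02
s_1 = Round(s_0, k_0) = 0x9A
s_2 = Round(s_1, k_1) = 0xC0
s_3 = Round(s_2, k_2) = 0x6F
s_4 = Round(s_3, k_3) = 0x22
s_5 = Round(s_4, k_4) = 0xAF
s_6 = Round(s_5, k_5) = 0xC0
s_7 = Round(s_6, k_6) = 0x3A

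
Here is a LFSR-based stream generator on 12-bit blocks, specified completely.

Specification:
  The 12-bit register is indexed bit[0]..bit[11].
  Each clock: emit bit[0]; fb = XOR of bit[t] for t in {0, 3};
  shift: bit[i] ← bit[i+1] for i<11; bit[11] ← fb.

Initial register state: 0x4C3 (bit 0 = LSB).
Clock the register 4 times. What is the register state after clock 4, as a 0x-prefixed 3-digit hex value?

reg_0 = 0x4C3
clock 1: out=1, reg = 0xA61
clock 2: out=1, reg = 0xD30
clock 3: out=0, reg = 0x698
clock 4: out=0, reg = 0xB4C

0xB4C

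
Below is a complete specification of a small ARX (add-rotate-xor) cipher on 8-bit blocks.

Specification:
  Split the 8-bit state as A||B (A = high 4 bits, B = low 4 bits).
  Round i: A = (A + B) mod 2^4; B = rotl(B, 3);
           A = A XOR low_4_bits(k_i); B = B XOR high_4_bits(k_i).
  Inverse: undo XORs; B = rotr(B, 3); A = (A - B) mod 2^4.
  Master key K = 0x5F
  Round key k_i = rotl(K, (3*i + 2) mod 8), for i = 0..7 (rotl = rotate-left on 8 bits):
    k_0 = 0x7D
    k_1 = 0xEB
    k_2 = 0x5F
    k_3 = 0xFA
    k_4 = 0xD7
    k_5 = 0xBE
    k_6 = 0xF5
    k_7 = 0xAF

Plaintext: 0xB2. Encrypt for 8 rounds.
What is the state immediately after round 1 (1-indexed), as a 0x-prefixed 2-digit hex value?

s_0 = plaintext = 0xB2
s_1 = Round(s_0, k_0) = 0x06
s_2 = Round(s_1, k_1) = 0xDD
s_3 = Round(s_2, k_2) = 0x5B
s_4 = Round(s_3, k_3) = 0xA2
s_5 = Round(s_4, k_4) = 0xBC
s_6 = Round(s_5, k_5) = 0x9D
s_7 = Round(s_6, k_6) = 0x31
s_8 = Round(s_7, k_7) = 0xB2

0x06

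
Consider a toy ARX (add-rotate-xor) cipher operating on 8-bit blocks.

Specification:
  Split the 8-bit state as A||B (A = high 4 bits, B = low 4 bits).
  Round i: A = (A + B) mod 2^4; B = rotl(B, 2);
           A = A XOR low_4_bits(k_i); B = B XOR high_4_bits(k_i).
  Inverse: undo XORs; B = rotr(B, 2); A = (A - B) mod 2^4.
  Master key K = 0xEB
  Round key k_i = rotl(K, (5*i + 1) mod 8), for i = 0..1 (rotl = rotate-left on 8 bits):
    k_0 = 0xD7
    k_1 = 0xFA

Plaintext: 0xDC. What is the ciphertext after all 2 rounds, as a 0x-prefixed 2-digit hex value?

s_0 = plaintext = 0xDC
s_1 = Round(s_0, k_0) = 0xEE
s_2 = Round(s_1, k_1) = 0x64

0x64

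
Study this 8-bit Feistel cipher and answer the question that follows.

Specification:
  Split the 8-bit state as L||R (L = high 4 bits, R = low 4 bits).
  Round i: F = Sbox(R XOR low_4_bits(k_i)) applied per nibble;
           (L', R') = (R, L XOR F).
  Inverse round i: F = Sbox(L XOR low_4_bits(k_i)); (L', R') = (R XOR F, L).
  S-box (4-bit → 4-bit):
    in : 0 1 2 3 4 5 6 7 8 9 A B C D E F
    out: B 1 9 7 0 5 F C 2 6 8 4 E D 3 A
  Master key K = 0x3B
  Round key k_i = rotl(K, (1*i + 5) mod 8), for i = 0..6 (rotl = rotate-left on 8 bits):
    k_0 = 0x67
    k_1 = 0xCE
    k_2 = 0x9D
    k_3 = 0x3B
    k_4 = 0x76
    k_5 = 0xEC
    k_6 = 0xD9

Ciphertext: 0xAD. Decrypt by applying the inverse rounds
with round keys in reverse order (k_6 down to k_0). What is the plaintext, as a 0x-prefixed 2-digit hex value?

s_0 = ciphertext = 0xAD
s_1 = InvRound(s_0, k_6) = 0xAA
s_2 = InvRound(s_1, k_5) = 0x5A
s_3 = InvRound(s_2, k_4) = 0xD5
s_4 = InvRound(s_3, k_3) = 0xAD
s_5 = InvRound(s_4, k_2) = 0x1A
s_6 = InvRound(s_5, k_1) = 0x01
s_7 = InvRound(s_6, k_0) = 0xD0

0xD0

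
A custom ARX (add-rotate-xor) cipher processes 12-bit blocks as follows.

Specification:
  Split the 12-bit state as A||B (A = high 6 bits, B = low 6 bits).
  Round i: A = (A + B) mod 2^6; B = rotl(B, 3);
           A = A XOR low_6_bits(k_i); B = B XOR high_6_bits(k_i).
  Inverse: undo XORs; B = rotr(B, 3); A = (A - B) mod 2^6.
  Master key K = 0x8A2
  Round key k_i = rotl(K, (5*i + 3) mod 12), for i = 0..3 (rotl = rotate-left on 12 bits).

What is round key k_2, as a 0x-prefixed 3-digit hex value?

K = 0x8A2
k_0 = rotl(K, (5*0+3) mod 12) = rotl(K, 3) = 0x514
k_1 = rotl(K, (5*1+3) mod 12) = rotl(K, 8) = 0x28A
k_2 = rotl(K, (5*2+3) mod 12) = rotl(K, 1) = 0x145

0x145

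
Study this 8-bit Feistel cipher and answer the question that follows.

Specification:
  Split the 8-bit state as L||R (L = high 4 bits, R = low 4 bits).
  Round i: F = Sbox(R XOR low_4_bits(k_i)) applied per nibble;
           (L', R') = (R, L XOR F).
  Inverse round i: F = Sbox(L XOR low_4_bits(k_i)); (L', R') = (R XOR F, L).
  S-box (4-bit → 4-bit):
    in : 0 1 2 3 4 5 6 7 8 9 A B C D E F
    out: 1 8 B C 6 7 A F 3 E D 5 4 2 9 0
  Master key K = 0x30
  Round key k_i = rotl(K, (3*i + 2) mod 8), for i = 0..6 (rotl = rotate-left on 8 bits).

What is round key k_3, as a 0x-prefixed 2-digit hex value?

K = 0x30
k_0 = rotl(K, (3*0+2) mod 8) = rotl(K, 2) = 0xC0
k_1 = rotl(K, (3*1+2) mod 8) = rotl(K, 5) = 0x06
k_2 = rotl(K, (3*2+2) mod 8) = rotl(K, 0) = 0x30
k_3 = rotl(K, (3*3+2) mod 8) = rotl(K, 3) = 0x81

0x81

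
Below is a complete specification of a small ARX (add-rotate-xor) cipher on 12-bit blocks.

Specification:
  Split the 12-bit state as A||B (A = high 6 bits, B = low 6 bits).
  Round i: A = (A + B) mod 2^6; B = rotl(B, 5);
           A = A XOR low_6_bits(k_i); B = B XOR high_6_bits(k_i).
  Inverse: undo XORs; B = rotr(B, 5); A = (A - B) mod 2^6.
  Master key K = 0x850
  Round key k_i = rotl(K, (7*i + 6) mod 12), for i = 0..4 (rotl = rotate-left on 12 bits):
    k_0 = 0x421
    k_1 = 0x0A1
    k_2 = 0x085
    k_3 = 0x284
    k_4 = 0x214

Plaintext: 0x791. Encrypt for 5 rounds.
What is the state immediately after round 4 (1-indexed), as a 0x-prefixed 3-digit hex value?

0x26C

s_0 = plaintext = 0x791
s_1 = Round(s_0, k_0) = 0x3B8
s_2 = Round(s_1, k_1) = 0x9DE
s_3 = Round(s_2, k_2) = 0x00D
s_4 = Round(s_3, k_3) = 0x26C
s_5 = Round(s_4, k_4) = 0x85E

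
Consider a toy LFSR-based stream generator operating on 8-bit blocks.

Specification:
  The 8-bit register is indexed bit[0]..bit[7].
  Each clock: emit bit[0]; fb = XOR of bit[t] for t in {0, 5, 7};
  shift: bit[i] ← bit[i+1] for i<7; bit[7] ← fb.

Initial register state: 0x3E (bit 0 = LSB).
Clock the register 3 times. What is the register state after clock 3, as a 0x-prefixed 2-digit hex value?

reg_0 = 0x3E
clock 1: out=0, reg = 0x9F
clock 2: out=1, reg = 0x4F
clock 3: out=1, reg = 0xA7

0xA7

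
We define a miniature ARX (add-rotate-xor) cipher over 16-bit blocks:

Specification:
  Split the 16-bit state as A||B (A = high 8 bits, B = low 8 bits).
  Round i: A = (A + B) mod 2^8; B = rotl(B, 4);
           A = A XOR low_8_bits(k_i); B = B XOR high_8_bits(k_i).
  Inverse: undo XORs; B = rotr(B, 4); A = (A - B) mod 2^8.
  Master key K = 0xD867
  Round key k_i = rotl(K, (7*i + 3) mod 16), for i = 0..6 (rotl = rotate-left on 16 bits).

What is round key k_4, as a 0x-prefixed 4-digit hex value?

0xEC33

K = 0xD867
k_0 = rotl(K, (7*0+3) mod 16) = rotl(K, 3) = 0xC33E
k_1 = rotl(K, (7*1+3) mod 16) = rotl(K, 10) = 0x9F61
k_2 = rotl(K, (7*2+3) mod 16) = rotl(K, 1) = 0xB0CF
k_3 = rotl(K, (7*3+3) mod 16) = rotl(K, 8) = 0x67D8
k_4 = rotl(K, (7*4+3) mod 16) = rotl(K, 15) = 0xEC33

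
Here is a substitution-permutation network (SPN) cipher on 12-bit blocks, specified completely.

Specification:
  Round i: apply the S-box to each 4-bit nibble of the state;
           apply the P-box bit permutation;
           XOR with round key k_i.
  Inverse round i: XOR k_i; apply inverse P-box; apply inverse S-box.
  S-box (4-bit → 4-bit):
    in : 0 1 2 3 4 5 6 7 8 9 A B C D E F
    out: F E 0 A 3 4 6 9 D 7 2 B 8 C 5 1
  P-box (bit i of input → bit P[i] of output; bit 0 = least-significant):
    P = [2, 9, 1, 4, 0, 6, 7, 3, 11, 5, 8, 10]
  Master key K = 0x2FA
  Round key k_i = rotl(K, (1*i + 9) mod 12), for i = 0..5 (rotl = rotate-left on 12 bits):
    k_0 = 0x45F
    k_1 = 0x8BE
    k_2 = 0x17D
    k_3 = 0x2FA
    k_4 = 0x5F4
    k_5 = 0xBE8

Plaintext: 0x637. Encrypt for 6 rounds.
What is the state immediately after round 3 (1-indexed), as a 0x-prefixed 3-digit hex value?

0xD1B

s_0 = plaintext = 0x637
s_1 = Round(s_0, k_0) = 0x523
s_2 = Round(s_1, k_1) = 0xBAE
s_3 = Round(s_2, k_2) = 0xD1B
s_4 = Round(s_3, k_3) = 0x526
s_5 = Round(s_4, k_4) = 0x6F6
s_6 = Round(s_5, k_5) = 0x8CB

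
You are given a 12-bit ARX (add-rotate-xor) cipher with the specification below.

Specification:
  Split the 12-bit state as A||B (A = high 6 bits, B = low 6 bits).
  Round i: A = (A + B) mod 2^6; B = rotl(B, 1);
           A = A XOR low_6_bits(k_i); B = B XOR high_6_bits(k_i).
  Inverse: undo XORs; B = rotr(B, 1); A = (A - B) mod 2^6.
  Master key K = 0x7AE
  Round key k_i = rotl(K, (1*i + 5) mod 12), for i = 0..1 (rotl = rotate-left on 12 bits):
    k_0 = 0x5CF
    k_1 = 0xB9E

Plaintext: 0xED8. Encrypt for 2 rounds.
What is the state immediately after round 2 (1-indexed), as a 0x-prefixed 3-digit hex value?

0x761

s_0 = plaintext = 0xED8
s_1 = Round(s_0, k_0) = 0x727
s_2 = Round(s_1, k_1) = 0x761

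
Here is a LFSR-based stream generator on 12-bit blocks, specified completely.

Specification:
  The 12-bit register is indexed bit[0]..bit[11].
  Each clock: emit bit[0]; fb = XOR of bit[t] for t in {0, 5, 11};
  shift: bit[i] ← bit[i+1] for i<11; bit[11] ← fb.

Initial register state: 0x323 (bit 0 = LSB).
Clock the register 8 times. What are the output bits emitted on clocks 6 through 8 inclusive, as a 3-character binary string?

100

reg_0 = 0x323
clock 1: out=1, reg = 0x191
clock 2: out=1, reg = 0x8C8
clock 3: out=0, reg = 0xC64
clock 4: out=0, reg = 0x632
clock 5: out=0, reg = 0xB19
clock 6: out=1, reg = 0x58C
clock 7: out=0, reg = 0x2C6
clock 8: out=0, reg = 0x163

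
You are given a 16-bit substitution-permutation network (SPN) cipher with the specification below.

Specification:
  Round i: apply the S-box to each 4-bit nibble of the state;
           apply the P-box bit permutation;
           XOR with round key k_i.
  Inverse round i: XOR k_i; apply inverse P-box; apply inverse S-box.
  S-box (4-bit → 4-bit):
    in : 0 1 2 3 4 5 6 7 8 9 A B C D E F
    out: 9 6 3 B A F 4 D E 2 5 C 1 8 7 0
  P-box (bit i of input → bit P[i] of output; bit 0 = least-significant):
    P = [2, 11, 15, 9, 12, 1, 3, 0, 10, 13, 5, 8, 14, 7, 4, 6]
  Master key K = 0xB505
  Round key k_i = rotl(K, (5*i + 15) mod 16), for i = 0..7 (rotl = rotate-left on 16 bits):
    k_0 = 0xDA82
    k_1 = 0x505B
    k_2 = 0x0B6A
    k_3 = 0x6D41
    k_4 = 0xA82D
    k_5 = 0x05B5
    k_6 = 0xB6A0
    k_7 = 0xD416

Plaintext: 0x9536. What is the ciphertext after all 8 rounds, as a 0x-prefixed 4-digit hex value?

s_0 = plaintext = 0x9536
s_1 = Round(s_0, k_0) = 0x6F21
s_2 = Round(s_1, k_1) = 0xC849
s_3 = Round(s_2, k_2) = 0x6249
s_4 = Round(s_3, k_3) = 0x4152
s_5 = Round(s_4, k_4) = 0x90C2
s_6 = Round(s_5, k_5) = 0x1831
s_7 = Round(s_6, k_6) = 0x0F13
s_8 = Round(s_7, k_7) = 0x9E58

0x9E58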